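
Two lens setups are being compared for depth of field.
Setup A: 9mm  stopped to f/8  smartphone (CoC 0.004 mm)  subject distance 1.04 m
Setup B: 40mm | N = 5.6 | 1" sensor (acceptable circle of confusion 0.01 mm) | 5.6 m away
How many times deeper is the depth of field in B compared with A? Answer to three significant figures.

Setup A: H = 9²/(8×0.004) + 9 ≈ 2540.2 mm; DoF = Df − Dn = 1754.7 − 739.0 ≈ 1015.7 mm.
Setup B: H = 40²/(5.6×0.01) + 40 ≈ 28611.4 mm; DoF = Df − Dn = 6953.1 − 4687.8 ≈ 2265.3 mm.
Ratio = 2265.3 / 1015.7 ≈ 2.23.

2.23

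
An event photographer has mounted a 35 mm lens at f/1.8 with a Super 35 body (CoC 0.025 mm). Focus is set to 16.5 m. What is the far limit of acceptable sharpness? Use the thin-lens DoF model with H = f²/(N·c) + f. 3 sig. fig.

41.8 m

Hyperfocal distance H = f²/(N·c) + f = 35²/(1.8 × 0.025) + 35 = 1225/0.045 + 35 ≈ 27257.2 mm ≈ 27.26 m.
Far limit Df = s·(H − f)/(H − s) = 16500 × (27257.2 − 35) / (27257.2 − 16500) = 16500 × 27222.2 / 10757.2 ≈ 41755 mm ≈ 41.8 m.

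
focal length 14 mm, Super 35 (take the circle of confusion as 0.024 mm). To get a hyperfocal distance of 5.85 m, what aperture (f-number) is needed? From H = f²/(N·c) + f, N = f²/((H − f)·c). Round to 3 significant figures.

Rearrange H = f²/(N·c) + f for N: N = f² / ((H − f)·c).
N = 14² / ((5850 − 14) × 0.024) = 196 / 140.1 ≈ 1.40.

f/1.40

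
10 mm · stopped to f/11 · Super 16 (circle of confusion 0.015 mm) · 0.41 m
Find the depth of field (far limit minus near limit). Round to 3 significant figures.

Hyperfocal distance H = f²/(N·c) + f = 10²/(11 × 0.015) + 10 = 100/0.165 + 10 ≈ 616.1 mm ≈ 0.616 m.
Near limit Dn = s·(H − f)/(H + s − 2f) = 410 × (616.1 − 10) / (616.1 + 410 − 2 × 10) = 410 × 606.1 / 1006.1 ≈ 246.99 mm.
Far limit Df = s·(H − f)/(H − s) = 410 × (616.1 − 10) / (616.1 − 410) = 410 × 606.1 / 206.1 ≈ 1205.88 mm.
Depth of field = Df − Dn = 1205.88 − 246.99 ≈ 958.89 mm ≈ 0.959 m.

0.959 m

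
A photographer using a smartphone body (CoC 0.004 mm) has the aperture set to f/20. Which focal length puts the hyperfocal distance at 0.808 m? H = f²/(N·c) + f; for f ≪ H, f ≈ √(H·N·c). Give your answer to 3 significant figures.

From H = f²/(N·c) + f, with f ≪ H: f ≈ √(H·N·c) = √(808 × 20 × 0.004) = √64.640 ≈ 8.040 mm.
Exact: f² + N·c·f − N·c·H = 0 ⇒ f = (−N·c + √((N·c)² + 4·N·c·H))/2 = (−0.08 + √258.57)/2 ≈ 8.0000 mm ≈ 8.00 mm.

8.00 mm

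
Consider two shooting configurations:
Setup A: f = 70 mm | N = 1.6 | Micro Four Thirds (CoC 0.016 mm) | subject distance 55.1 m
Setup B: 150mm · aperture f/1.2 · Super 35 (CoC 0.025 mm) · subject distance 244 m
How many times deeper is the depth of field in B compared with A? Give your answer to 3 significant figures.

5.14

Setup A: H = 70²/(1.6×0.016) + 70 ≈ 191476.2 mm; DoF = Df − Dn = 77334 − 42796 ≈ 34538 mm.
Setup B: H = 150²/(1.2×0.025) + 150 ≈ 750150.0 mm; DoF = Df − Dn = 361553 − 184132 ≈ 177421 mm.
Ratio = 177421 / 34538 ≈ 5.14.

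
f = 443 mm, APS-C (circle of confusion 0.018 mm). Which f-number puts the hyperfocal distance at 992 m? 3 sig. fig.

Rearrange H = f²/(N·c) + f for N: N = f² / ((H − f)·c).
N = 443² / ((992000 − 443) × 0.018) = 196249 / 17848 ≈ 11.

f/11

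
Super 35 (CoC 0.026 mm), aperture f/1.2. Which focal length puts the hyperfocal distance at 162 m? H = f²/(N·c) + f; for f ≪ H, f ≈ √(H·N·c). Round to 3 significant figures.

71.1 mm

From H = f²/(N·c) + f, with f ≪ H: f ≈ √(H·N·c) = √(162000 × 1.2 × 0.026) = √5054.4 ≈ 71.09 mm.
The +f correction barely moves this — solving exactly, f² + N·c·f − N·c·H = 0 ⇒ f = (−N·c + √((N·c)² + 4·N·c·H))/2 = (−0.0312 + √20218)/2 ≈ 71.079 mm, so f ≈ 71.1 mm.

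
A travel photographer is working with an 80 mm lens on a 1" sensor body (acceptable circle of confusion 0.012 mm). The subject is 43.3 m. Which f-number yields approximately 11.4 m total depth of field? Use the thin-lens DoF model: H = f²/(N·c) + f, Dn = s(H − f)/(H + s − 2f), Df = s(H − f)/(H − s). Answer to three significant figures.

f/1.60

Write h = H − f = f²/(N·c). The thin-lens limits are Dn = s·h/(h + (s−f)) and Df = s·h/(h − (s−f)), so DoF = Df − Dn = 2·s·(s−f)·h / (h² − (s−f)²).
That is a quadratic in h: DoF·h² − 2·s·(s−f)·h − DoF·(s−f)² = 0 ⇒ h = (s−f)·(s + √(s² + DoF²)) / DoF = 43220 × (43300 + √(43300² + 11400²)) / 11400 = 43220 × (43300 + 44775.6) / 11400 ≈ 333915 mm.
Then N = f²/(c·h) = 80² / (0.012 × 333915) = 6400 / 4007.0 ≈ 1.60.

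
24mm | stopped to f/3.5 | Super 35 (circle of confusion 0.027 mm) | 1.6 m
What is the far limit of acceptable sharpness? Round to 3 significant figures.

Hyperfocal distance H = f²/(N·c) + f = 24²/(3.5 × 0.027) + 24 = 576/0.0945 + 24 ≈ 6119.2 mm ≈ 6.119 m.
Far limit Df = s·(H − f)/(H − s) = 1600 × (6119.2 − 24) / (6119.2 − 1600) = 1600 × 6095.2 / 4519.2 ≈ 2158.0 mm ≈ 2.16 m.

2.16 m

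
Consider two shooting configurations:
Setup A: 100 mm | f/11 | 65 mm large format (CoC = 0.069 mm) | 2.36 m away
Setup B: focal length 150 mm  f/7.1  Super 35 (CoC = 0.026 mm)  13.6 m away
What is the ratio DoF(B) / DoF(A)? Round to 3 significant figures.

Setup A: H = 100²/(11×0.069) + 100 ≈ 13275.2 mm; DoF = Df − Dn = 2848.64 − 2014.45 ≈ 834.19 mm.
Setup B: H = 150²/(7.1×0.026) + 150 ≈ 122035.2 mm; DoF = Df − Dn = 15286.9 − 12248.4 ≈ 3038.5 mm.
Ratio = 3038.5 / 834.19 ≈ 3.64.

3.64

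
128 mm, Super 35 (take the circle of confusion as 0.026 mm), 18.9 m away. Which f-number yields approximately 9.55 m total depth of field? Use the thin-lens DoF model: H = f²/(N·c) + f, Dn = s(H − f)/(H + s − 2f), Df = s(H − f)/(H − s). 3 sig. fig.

Write h = H − f = f²/(N·c). The thin-lens limits are Dn = s·h/(h + (s−f)) and Df = s·h/(h − (s−f)), so DoF = Df − Dn = 2·s·(s−f)·h / (h² − (s−f)²).
That is a quadratic in h: DoF·h² − 2·s·(s−f)·h − DoF·(s−f)² = 0 ⇒ h = (s−f)·(s + √(s² + DoF²)) / DoF = 18772 × (18900 + √(18900² + 9550²)) / 9550 = 18772 × (18900 + 21175.8) / 9550 ≈ 78775 mm.
Then N = f²/(c·h) = 128² / (0.026 × 78775) = 16384 / 2048.2 ≈ 8.

f/8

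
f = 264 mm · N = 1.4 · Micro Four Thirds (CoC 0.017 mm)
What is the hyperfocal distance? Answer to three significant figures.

2930 m

Hyperfocal distance H = f²/(N·c) + f = 264²/(1.4 × 0.017) + 264 = 69696/0.0238 + 264 ≈ 2928667.4 mm ≈ 2930 m.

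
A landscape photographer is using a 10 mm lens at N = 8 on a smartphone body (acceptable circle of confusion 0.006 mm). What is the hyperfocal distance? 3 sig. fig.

2.09 m

Hyperfocal distance H = f²/(N·c) + f = 10²/(8 × 0.006) + 10 = 100/0.048 + 10 ≈ 2093.3 mm ≈ 2.09 m.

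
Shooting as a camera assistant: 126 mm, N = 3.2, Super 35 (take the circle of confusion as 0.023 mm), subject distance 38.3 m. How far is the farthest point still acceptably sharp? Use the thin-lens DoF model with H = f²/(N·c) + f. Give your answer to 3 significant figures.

46.5 m

Hyperfocal distance H = f²/(N·c) + f = 126²/(3.2 × 0.023) + 126 = 15876/0.0736 + 126 ≈ 215832.5 mm ≈ 215.8 m.
Far limit Df = s·(H − f)/(H − s) = 38300 × (215832.5 − 126) / (215832.5 − 38300) = 38300 × 215706.5 / 177532.5 ≈ 46535 mm ≈ 46.5 m.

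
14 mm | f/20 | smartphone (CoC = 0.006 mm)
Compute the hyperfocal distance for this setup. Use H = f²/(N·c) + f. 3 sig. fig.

Hyperfocal distance H = f²/(N·c) + f = 14²/(20 × 0.006) + 14 = 196/0.12 + 14 ≈ 1647.3 mm ≈ 1.65 m.

1.65 m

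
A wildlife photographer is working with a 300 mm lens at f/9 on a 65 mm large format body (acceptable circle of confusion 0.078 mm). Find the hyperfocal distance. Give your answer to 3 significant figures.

129 m

Hyperfocal distance H = f²/(N·c) + f = 300²/(9 × 0.078) + 300 = 90000/0.702 + 300 ≈ 128505.1 mm ≈ 129 m.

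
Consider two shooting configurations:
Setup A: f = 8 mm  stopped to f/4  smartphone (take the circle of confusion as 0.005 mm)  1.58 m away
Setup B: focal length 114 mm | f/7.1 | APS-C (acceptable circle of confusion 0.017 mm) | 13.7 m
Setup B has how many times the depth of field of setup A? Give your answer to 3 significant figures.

1.72

Setup A: H = 8²/(4×0.005) + 8 ≈ 3208.0 mm; DoF = Df − Dn = 3105.7 − 1059.5 ≈ 2046.2 mm.
Setup B: H = 114²/(7.1×0.017) + 114 ≈ 107785.9 mm; DoF = Df − Dn = 15678.3 − 12165.0 ≈ 3513.3 mm.
Ratio = 3513.3 / 2046.2 ≈ 1.72.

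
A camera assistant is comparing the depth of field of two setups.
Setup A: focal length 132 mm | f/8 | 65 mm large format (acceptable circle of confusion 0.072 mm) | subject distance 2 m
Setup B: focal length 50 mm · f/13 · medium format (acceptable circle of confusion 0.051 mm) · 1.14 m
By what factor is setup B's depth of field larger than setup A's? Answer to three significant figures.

2.90

Setup A: H = 132²/(8×0.072) + 132 ≈ 30382.0 mm; DoF = Df − Dn = 2131.63 − 1883.68 ≈ 247.95 mm.
Setup B: H = 50²/(13×0.051) + 50 ≈ 3820.7 mm; DoF = Df − Dn = 1603.53 − 884.36 ≈ 719.17 mm.
Ratio = 719.17 / 247.95 ≈ 2.90.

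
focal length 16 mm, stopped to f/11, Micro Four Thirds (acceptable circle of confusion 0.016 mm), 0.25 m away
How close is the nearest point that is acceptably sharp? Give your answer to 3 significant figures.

215 mm

Hyperfocal distance H = f²/(N·c) + f = 16²/(11 × 0.016) + 16 = 256/0.176 + 16 ≈ 1470.5 mm ≈ 1.471 m.
Near limit Dn = s·(H − f)/(H + s − 2f) = 250 × (1470.5 − 16) / (1470.5 + 250 − 2 × 16) = 250 × 1454.5 / 1688.5 ≈ 215.35 mm.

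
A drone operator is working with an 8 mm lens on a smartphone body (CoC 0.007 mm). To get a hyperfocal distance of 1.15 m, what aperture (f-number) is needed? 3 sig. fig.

Rearrange H = f²/(N·c) + f for N: N = f² / ((H − f)·c).
N = 8² / ((1150 − 8) × 0.007) = 64 / 7.994 ≈ 8.01.

f/8.01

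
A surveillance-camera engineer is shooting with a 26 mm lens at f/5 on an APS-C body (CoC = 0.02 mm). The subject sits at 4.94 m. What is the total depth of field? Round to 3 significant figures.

15.2 m

Hyperfocal distance H = f²/(N·c) + f = 26²/(5 × 0.02) + 26 = 676/0.1 + 26 ≈ 6786.0 mm ≈ 6.786 m.
Near limit Dn = s·(H − f)/(H + s − 2f) = 4940 × (6786.0 − 26) / (6786.0 + 4940 − 2 × 26) = 4940 × 6760.0 / 11674.0 ≈ 2861 mm.
Far limit Df = s·(H − f)/(H − s) = 4940 × (6786.0 − 26) / (6786.0 − 4940) = 4940 × 6760.0 / 1846.0 ≈ 18090 mm.
Depth of field = Df − Dn = 18090 − 2861 ≈ 15229 mm ≈ 15.2 m.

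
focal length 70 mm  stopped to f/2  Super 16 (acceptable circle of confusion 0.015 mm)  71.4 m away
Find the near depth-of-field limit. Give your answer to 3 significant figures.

49.7 m

Hyperfocal distance H = f²/(N·c) + f = 70²/(2 × 0.015) + 70 = 4900/0.03 + 70 ≈ 163403.3 mm ≈ 163.4 m.
Near limit Dn = s·(H − f)/(H + s − 2f) = 71400 × (163403.3 − 70) / (163403.3 + 71400 − 2 × 70) = 71400 × 163333.3 / 234663.3 ≈ 49697 mm ≈ 49.7 m.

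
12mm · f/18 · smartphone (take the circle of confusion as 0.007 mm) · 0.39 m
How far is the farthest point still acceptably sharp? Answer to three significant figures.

Hyperfocal distance H = f²/(N·c) + f = 12²/(18 × 0.007) + 12 = 144/0.126 + 12 ≈ 1154.9 mm ≈ 1.155 m.
Far limit Df = s·(H − f)/(H − s) = 390 × (1154.9 − 12) / (1154.9 − 390) = 390 × 1142.9 / 764.9 ≈ 582.74 mm ≈ 0.583 m.

0.583 m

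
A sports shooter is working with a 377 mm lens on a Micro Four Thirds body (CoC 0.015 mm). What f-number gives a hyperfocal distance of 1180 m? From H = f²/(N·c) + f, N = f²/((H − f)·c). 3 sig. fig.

Rearrange H = f²/(N·c) + f for N: N = f² / ((H − f)·c).
N = 377² / ((1180000 − 377) × 0.015) = 142129 / 17694 ≈ 8.03.

f/8.03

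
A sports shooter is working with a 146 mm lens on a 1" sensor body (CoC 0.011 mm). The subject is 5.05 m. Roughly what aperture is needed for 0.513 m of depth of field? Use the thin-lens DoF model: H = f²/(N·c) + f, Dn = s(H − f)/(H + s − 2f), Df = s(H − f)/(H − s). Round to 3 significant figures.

Write h = H − f = f²/(N·c). The thin-lens limits are Dn = s·h/(h + (s−f)) and Df = s·h/(h − (s−f)), so DoF = Df − Dn = 2·s·(s−f)·h / (h² − (s−f)²).
That is a quadratic in h: DoF·h² − 2·s·(s−f)·h − DoF·(s−f)² = 0 ⇒ h = (s−f)·(s + √(s² + DoF²)) / DoF = 4904 × (5050 + √(5050² + 513²)) / 513 = 4904 × (5050 + 5075.99) / 513 ≈ 96799 mm.
Then N = f²/(c·h) = 146² / (0.011 × 96799) = 21316 / 1064.8 ≈ 20.

f/20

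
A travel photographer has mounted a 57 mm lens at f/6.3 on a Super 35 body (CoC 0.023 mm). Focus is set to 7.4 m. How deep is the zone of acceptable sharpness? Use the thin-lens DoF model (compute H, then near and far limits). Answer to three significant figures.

Hyperfocal distance H = f²/(N·c) + f = 57²/(6.3 × 0.023) + 57 = 3249/0.1449 + 57 ≈ 22479.4 mm ≈ 22.48 m.
Near limit Dn = s·(H − f)/(H + s − 2f) = 7400 × (22479.4 − 57) / (22479.4 + 7400 − 2 × 57) = 7400 × 22422.4 / 29765.4 ≈ 5574.4 mm.
Far limit Df = s·(H − f)/(H − s) = 7400 × (22479.4 − 57) / (22479.4 − 7400) = 7400 × 22422.4 / 15079.4 ≈ 11003.5 mm.
Depth of field = Df − Dn = 11003.5 − 5574.4 ≈ 5429.1 mm ≈ 5.43 m.

5.43 m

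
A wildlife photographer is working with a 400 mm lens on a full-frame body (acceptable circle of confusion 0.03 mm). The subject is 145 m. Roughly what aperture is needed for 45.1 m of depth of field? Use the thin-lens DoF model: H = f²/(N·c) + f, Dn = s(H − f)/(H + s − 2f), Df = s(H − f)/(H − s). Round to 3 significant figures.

Write h = H − f = f²/(N·c). The thin-lens limits are Dn = s·h/(h + (s−f)) and Df = s·h/(h − (s−f)), so DoF = Df − Dn = 2·s·(s−f)·h / (h² − (s−f)²).
That is a quadratic in h: DoF·h² − 2·s·(s−f)·h − DoF·(s−f)² = 0 ⇒ h = (s−f)·(s + √(s² + DoF²)) / DoF = 144600 × (145000 + √(145000² + 45100²)) / 45100 = 144600 × (145000 + 151852) / 45100 ≈ 951769 mm.
Then N = f²/(c·h) = 400² / (0.03 × 951769) = 160000 / 28553 ≈ 5.60.

f/5.60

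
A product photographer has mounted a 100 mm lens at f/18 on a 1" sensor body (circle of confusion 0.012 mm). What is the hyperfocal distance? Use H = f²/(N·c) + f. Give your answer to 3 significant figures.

46.4 m

Hyperfocal distance H = f²/(N·c) + f = 100²/(18 × 0.012) + 100 = 10000/0.216 + 100 ≈ 46396.3 mm ≈ 46.4 m.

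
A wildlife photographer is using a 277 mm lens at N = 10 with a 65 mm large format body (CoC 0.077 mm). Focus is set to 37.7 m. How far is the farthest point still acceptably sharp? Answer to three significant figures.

Hyperfocal distance H = f²/(N·c) + f = 277²/(10 × 0.077) + 277 = 76729/0.77 + 277 ≈ 99925.1 mm ≈ 99.93 m.
Far limit Df = s·(H − f)/(H − s) = 37700 × (99925.1 − 277) / (99925.1 − 37700) = 37700 × 99648.1 / 62225.1 ≈ 60373 mm ≈ 60.4 m.

60.4 m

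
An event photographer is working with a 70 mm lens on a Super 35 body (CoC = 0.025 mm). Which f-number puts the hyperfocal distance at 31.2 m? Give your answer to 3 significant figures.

Rearrange H = f²/(N·c) + f for N: N = f² / ((H − f)·c).
N = 70² / ((31200 − 70) × 0.025) = 4900 / 778.2 ≈ 6.30.

f/6.30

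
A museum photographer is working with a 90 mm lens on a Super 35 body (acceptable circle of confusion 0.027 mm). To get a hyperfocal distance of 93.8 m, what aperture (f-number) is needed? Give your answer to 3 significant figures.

Rearrange H = f²/(N·c) + f for N: N = f² / ((H − f)·c).
N = 90² / ((93800 − 90) × 0.027) = 8100 / 2530 ≈ 3.20.

f/3.20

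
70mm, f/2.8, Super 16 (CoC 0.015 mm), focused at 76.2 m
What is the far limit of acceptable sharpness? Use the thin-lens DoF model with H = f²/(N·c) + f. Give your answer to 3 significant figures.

Hyperfocal distance H = f²/(N·c) + f = 70²/(2.8 × 0.015) + 70 = 4900/0.042 + 70 ≈ 116736.7 mm ≈ 116.7 m.
Far limit Df = s·(H − f)/(H − s) = 76200 × (116736.7 − 70) / (116736.7 − 76200) = 76200 × 116666.7 / 40536.7 ≈ 219308 mm ≈ 219 m.

219 m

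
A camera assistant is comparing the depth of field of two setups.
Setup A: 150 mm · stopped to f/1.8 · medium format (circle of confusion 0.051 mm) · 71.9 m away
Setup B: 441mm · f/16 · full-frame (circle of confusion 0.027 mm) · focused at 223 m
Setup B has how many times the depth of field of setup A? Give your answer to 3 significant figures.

Setup A: H = 150²/(1.8×0.051) + 150 ≈ 245248.0 mm; DoF = Df − Dn = 101660 − 55618 ≈ 46042 mm.
Setup B: H = 441²/(16×0.027) + 441 ≈ 450628.5 mm; DoF = Df − Dn = 441034 − 149227 ≈ 291807 mm.
Ratio = 291807 / 46042 ≈ 6.34.

6.34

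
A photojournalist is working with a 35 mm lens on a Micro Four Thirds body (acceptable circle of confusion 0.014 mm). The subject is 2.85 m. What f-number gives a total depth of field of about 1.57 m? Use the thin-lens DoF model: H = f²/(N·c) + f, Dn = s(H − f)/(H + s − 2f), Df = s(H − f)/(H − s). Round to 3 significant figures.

Write h = H − f = f²/(N·c). The thin-lens limits are Dn = s·h/(h + (s−f)) and Df = s·h/(h − (s−f)), so DoF = Df − Dn = 2·s·(s−f)·h / (h² − (s−f)²).
That is a quadratic in h: DoF·h² − 2·s·(s−f)·h − DoF·(s−f)² = 0 ⇒ h = (s−f)·(s + √(s² + DoF²)) / DoF = 2815 × (2850 + √(2850² + 1570²)) / 1570 = 2815 × (2850 + 3253.83) / 1570 ≈ 10944 mm.
Then N = f²/(c·h) = 35² / (0.014 × 10944) = 1225 / 153.22 ≈ 8.

f/8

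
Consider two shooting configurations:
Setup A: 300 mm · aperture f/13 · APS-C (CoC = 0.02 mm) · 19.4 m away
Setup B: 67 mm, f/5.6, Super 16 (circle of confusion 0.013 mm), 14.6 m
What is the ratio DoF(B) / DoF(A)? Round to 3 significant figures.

3.39

Setup A: H = 300²/(13×0.02) + 300 ≈ 346453.8 mm; DoF = Df − Dn = 20533.0 − 18385.5 ≈ 2147.5 mm.
Setup B: H = 67²/(5.6×0.013) + 67 ≈ 61729.1 mm; DoF = Df − Dn = 19102.1 − 11815.3 ≈ 7286.8 mm.
Ratio = 7286.8 / 2147.5 ≈ 3.39.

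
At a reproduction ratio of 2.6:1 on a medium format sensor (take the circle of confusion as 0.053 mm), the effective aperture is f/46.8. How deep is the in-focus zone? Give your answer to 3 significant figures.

0.734 mm

At magnification m, DoF ≈ 2·N_eff·c/m² = 2 × 46.8 × 0.053 / 2.6² = 4.961 / 6.76 ≈ 0.734 mm.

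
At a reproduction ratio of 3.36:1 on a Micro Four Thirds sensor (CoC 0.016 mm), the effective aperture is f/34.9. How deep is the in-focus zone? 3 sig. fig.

0.0989 mm

At magnification m, DoF ≈ 2·N_eff·c/m² = 2 × 34.9 × 0.016 / 3.36² = 1.117 / 11.29 ≈ 0.0989 mm.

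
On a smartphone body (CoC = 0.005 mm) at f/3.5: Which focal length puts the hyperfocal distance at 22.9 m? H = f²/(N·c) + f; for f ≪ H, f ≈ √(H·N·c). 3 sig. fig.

From H = f²/(N·c) + f, with f ≪ H: f ≈ √(H·N·c) = √(22900 × 3.5 × 0.005) = √400.75 ≈ 20.02 mm.
The +f correction barely moves this — solving exactly, f² + N·c·f − N·c·H = 0 ⇒ f = (−N·c + √((N·c)² + 4·N·c·H))/2 = (−0.0175 + √1603.0)/2 ≈ 20.010 mm, so f ≈ 20.0 mm.

20.0 mm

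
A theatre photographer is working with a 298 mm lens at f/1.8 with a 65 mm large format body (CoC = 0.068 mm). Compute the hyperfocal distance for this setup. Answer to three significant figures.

Hyperfocal distance H = f²/(N·c) + f = 298²/(1.8 × 0.068) + 298 = 88804/0.1224 + 298 ≈ 725820.9 mm ≈ 726 m.

726 m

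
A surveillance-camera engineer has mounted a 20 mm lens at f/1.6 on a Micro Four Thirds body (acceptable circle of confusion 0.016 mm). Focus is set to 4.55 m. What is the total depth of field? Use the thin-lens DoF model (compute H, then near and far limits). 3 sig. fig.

Hyperfocal distance H = f²/(N·c) + f = 20²/(1.6 × 0.016) + 20 = 400/0.0256 + 20 ≈ 15645.0 mm ≈ 15.64 m.
Near limit Dn = s·(H − f)/(H + s − 2f) = 4550 × (15645.0 − 20) / (15645.0 + 4550 − 2 × 20) = 4550 × 15625.0 / 20155.0 ≈ 3527.4 mm.
Far limit Df = s·(H − f)/(H − s) = 4550 × (15645.0 − 20) / (15645.0 − 4550) = 4550 × 15625.0 / 11095.0 ≈ 6407.7 mm.
Depth of field = Df − Dn = 6407.7 − 3527.4 ≈ 2880.3 mm ≈ 2.88 m.

2.88 m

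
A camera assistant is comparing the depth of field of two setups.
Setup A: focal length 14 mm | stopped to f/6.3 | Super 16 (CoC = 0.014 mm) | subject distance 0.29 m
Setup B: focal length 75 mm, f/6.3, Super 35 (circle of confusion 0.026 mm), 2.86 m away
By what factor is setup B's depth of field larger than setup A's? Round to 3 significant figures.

Setup A: H = 14²/(6.3×0.014) + 14 ≈ 2236.2 mm; DoF = Df − Dn = 331.126 − 257.961 ≈ 73.165 mm.
Setup B: H = 75²/(6.3×0.026) + 75 ≈ 34415.7 mm; DoF = Df − Dn = 3112.41 − 2645.46 ≈ 466.95 mm.
Ratio = 466.95 / 73.165 ≈ 6.38.

6.38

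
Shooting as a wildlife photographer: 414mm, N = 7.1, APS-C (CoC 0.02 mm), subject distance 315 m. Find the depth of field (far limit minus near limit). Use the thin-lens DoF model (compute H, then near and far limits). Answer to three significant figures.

176 m

Hyperfocal distance H = f²/(N·c) + f = 414²/(7.1 × 0.02) + 414 = 171396/0.142 + 414 ≈ 1207428.1 mm ≈ 1207 m.
Near limit Dn = s·(H − f)/(H + s − 2f) = 315000 × (1207428.1 − 414) / (1207428.1 + 315000 − 2 × 414) = 315000 × 1207014.1 / 1521600.1 ≈ 249875 mm.
Far limit Df = s·(H − f)/(H − s) = 315000 × (1207428.1 − 414) / (1207428.1 − 315000) = 315000 × 1207014.1 / 892428.1 ≈ 426039 mm.
Depth of field = Df − Dn = 426039 − 249875 ≈ 176164 mm ≈ 176 m.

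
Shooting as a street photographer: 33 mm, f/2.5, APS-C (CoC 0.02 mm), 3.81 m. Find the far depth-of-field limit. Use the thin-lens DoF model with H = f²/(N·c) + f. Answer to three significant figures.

Hyperfocal distance H = f²/(N·c) + f = 33²/(2.5 × 0.02) + 33 = 1089/0.05 + 33 ≈ 21813.0 mm ≈ 21.81 m.
Far limit Df = s·(H − f)/(H − s) = 3810 × (21813.0 − 33) / (21813.0 − 3810) = 3810 × 21780.0 / 18003.0 ≈ 4609.3 mm ≈ 4.61 m.

4.61 m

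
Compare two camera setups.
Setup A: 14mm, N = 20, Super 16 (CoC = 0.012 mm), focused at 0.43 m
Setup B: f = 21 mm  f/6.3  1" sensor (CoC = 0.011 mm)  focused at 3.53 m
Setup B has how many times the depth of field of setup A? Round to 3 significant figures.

9.46

Setup A: H = 14²/(20×0.012) + 14 ≈ 830.7 mm; DoF = Df − Dn = 876.46 − 284.88 ≈ 591.58 mm.
Setup B: H = 21²/(6.3×0.011) + 21 ≈ 6384.6 mm; DoF = Df − Dn = 7869.2 − 2275.3 ≈ 5593.9 mm.
Ratio = 5593.9 / 591.58 ≈ 9.46.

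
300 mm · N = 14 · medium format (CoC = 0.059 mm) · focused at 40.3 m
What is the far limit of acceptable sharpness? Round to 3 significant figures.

63.7 m

Hyperfocal distance H = f²/(N·c) + f = 300²/(14 × 0.059) + 300 = 90000/0.826 + 300 ≈ 109258.8 mm ≈ 109.3 m.
Far limit Df = s·(H − f)/(H − s) = 40300 × (109258.8 − 300) / (109258.8 − 40300) = 40300 × 108958.8 / 68958.8 ≈ 63676 mm ≈ 63.7 m.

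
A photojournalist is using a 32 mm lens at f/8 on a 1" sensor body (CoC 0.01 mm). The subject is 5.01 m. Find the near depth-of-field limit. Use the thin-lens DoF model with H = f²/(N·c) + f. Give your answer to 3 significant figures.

3.61 m

Hyperfocal distance H = f²/(N·c) + f = 32²/(8 × 0.01) + 32 = 1024/0.08 + 32 ≈ 12832.0 mm ≈ 12.83 m.
Near limit Dn = s·(H − f)/(H + s − 2f) = 5010 × (12832.0 − 32) / (12832.0 + 5010 − 2 × 32) = 5010 × 12800.0 / 17778.0 ≈ 3607.2 mm ≈ 3.61 m.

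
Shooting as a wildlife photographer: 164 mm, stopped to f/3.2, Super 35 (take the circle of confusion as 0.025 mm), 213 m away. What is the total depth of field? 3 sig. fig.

Hyperfocal distance H = f²/(N·c) + f = 164²/(3.2 × 0.025) + 164 = 26896/0.08 + 164 ≈ 336364.0 mm ≈ 336.4 m.
Near limit Dn = s·(H − f)/(H + s − 2f) = 213000 × (336364.0 − 164) / (336364.0 + 213000 − 2 × 164) = 213000 × 336200.0 / 549036.0 ≈ 130430 mm.
Far limit Df = s·(H − f)/(H − s) = 213000 × (336364.0 − 164) / (336364.0 − 213000) = 213000 × 336200.0 / 123364.0 ≈ 580482 mm.
Depth of field = Df − Dn = 580482 − 130430 ≈ 450052 mm ≈ 450 m.

450 m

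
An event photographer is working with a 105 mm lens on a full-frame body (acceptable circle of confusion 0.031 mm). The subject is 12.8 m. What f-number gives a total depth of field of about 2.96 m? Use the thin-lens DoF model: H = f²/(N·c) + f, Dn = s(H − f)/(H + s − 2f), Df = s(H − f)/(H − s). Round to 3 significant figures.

Write h = H − f = f²/(N·c). The thin-lens limits are Dn = s·h/(h + (s−f)) and Df = s·h/(h − (s−f)), so DoF = Df − Dn = 2·s·(s−f)·h / (h² − (s−f)²).
That is a quadratic in h: DoF·h² − 2·s·(s−f)·h − DoF·(s−f)² = 0 ⇒ h = (s−f)·(s + √(s² + DoF²)) / DoF = 12695 × (12800 + √(12800² + 2960²)) / 2960 = 12695 × (12800 + 13137.8) / 2960 ≈ 111243 mm.
Then N = f²/(c·h) = 105² / (0.031 × 111243) = 11025 / 3448.5 ≈ 3.20.

f/3.20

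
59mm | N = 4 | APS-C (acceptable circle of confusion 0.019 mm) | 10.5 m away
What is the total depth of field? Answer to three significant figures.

Hyperfocal distance H = f²/(N·c) + f = 59²/(4 × 0.019) + 59 = 3481/0.076 + 59 ≈ 45861.6 mm ≈ 45.86 m.
Near limit Dn = s·(H − f)/(H + s − 2f) = 10500 × (45861.6 − 59) / (45861.6 + 10500 − 2 × 59) = 10500 × 45802.6 / 56243.6 ≈ 8550.8 mm.
Far limit Df = s·(H − f)/(H − s) = 10500 × (45861.6 − 59) / (45861.6 − 10500) = 10500 × 45802.6 / 35361.6 ≈ 13600.3 mm.
Depth of field = Df − Dn = 13600.3 − 8550.8 ≈ 5049.5 mm ≈ 5.05 m.

5.05 m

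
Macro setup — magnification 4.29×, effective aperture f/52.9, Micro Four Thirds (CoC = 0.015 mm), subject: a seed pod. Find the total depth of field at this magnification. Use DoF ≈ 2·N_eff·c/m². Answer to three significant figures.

0.0862 mm

At magnification m, DoF ≈ 2·N_eff·c/m² = 2 × 52.9 × 0.015 / 4.29² = 1.587 / 18.4 ≈ 0.0862 mm.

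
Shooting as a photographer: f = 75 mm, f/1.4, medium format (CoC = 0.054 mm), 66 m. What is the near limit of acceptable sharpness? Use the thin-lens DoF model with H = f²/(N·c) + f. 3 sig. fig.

35.0 m

Hyperfocal distance H = f²/(N·c) + f = 75²/(1.4 × 0.054) + 75 = 5625/0.0756 + 75 ≈ 74479.8 mm ≈ 74.48 m.
Near limit Dn = s·(H − f)/(H + s − 2f) = 66000 × (74479.8 − 75) / (74479.8 + 66000 − 2 × 75) = 66000 × 74404.8 / 140329.8 ≈ 34994 mm ≈ 35.0 m.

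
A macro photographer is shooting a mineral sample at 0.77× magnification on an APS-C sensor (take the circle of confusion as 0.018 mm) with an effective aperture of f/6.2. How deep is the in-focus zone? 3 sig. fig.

0.376 mm

At magnification m, DoF ≈ 2·N_eff·c/m² = 2 × 6.2 × 0.018 / 0.77² = 0.2232 / 0.5929 ≈ 0.376 mm.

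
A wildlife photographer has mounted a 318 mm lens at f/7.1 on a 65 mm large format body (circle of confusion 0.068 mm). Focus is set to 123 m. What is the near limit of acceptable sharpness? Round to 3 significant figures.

Hyperfocal distance H = f²/(N·c) + f = 318²/(7.1 × 0.068) + 318 = 101124/0.4828 + 318 ≈ 209771.2 mm ≈ 209.8 m.
Near limit Dn = s·(H − f)/(H + s − 2f) = 123000 × (209771.2 − 318) / (209771.2 + 123000 − 2 × 318) = 123000 × 209453.2 / 332135.2 ≈ 77567 mm ≈ 77.6 m.

77.6 m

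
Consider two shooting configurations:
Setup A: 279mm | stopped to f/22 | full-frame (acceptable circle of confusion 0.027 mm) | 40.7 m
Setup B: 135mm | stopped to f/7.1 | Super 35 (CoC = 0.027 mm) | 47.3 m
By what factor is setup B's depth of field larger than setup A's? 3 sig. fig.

Setup A: H = 279²/(22×0.027) + 279 ≈ 131324.5 mm; DoF = Df − Dn = 58853 − 31106 ≈ 27747 mm.
Setup B: H = 135²/(7.1×0.027) + 135 ≈ 95205.4 mm; DoF = Df − Dn = 93869 − 31615 ≈ 62254 mm.
Ratio = 62254 / 27747 ≈ 2.24.

2.24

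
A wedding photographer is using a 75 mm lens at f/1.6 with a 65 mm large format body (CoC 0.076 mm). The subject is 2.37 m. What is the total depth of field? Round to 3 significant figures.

236 mm

Hyperfocal distance H = f²/(N·c) + f = 75²/(1.6 × 0.076) + 75 = 5625/0.1216 + 75 ≈ 46333.2 mm ≈ 46.33 m.
Near limit Dn = s·(H − f)/(H + s − 2f) = 2370 × (46333.2 − 75) / (46333.2 + 2370 − 2 × 75) = 2370 × 46258.2 / 48553.2 ≈ 2257.98 mm.
Far limit Df = s·(H − f)/(H − s) = 2370 × (46333.2 − 75) / (46333.2 − 2370) = 2370 × 46258.2 / 43963.2 ≈ 2493.72 mm.
Depth of field = Df − Dn = 2493.72 − 2257.98 ≈ 235.74 mm.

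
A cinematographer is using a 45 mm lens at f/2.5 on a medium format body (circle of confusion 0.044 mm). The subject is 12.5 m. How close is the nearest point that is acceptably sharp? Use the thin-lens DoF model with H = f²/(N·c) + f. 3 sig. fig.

Hyperfocal distance H = f²/(N·c) + f = 45²/(2.5 × 0.044) + 45 = 2025/0.11 + 45 ≈ 18454.1 mm ≈ 18.45 m.
Near limit Dn = s·(H − f)/(H + s − 2f) = 12500 × (18454.1 − 45) / (18454.1 + 12500 − 2 × 45) = 12500 × 18409.1 / 30864.1 ≈ 7455.7 mm ≈ 7.46 m.

7.46 m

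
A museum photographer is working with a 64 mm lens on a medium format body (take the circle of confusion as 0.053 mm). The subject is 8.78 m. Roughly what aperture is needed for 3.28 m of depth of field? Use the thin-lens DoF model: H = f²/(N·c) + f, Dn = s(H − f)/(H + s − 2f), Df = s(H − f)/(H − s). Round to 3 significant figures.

f/1.60

Write h = H − f = f²/(N·c). The thin-lens limits are Dn = s·h/(h + (s−f)) and Df = s·h/(h − (s−f)), so DoF = Df − Dn = 2·s·(s−f)·h / (h² − (s−f)²).
That is a quadratic in h: DoF·h² − 2·s·(s−f)·h − DoF·(s−f)² = 0 ⇒ h = (s−f)·(s + √(s² + DoF²)) / DoF = 8716 × (8780 + √(8780² + 3280²)) / 3280 = 8716 × (8780 + 9372.66) / 3280 ≈ 48237 mm.
Then N = f²/(c·h) = 64² / (0.053 × 48237) = 4096 / 2556.6 ≈ 1.60.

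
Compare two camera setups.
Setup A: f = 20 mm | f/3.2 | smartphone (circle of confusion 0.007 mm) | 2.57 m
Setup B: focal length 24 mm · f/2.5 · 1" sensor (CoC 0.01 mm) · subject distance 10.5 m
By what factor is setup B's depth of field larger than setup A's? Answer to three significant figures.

Setup A: H = 20²/(3.2×0.007) + 20 ≈ 17877.1 mm; DoF = Df − Dn = 2998.13 − 2248.86 ≈ 749.27 mm.
Setup B: H = 24²/(2.5×0.01) + 24 ≈ 23064.0 mm; DoF = Df − Dn = 19255 − 7218 ≈ 12037 mm.
Ratio = 12037 / 749.27 ≈ 16.1.

16.1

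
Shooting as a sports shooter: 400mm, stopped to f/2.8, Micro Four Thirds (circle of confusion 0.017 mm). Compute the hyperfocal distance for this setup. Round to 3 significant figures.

Hyperfocal distance H = f²/(N·c) + f = 400²/(2.8 × 0.017) + 400 = 160000/0.0476 + 400 ≈ 3361744.5 mm ≈ 3360 m.

3360 m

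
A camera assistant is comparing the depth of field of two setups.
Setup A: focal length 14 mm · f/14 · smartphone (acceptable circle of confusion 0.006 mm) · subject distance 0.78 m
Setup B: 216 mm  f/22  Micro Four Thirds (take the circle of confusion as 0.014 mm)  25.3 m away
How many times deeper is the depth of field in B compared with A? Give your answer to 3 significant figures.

Setup A: H = 14²/(14×0.006) + 14 ≈ 2347.3 mm; DoF = Df − Dn = 1161.21 − 587.22 ≈ 573.99 mm.
Setup B: H = 216²/(22×0.014) + 216 ≈ 151696.5 mm; DoF = Df − Dn = 30320.9 − 21705.7 ≈ 8615.2 mm.
Ratio = 8615.2 / 573.99 ≈ 15.0.

15.0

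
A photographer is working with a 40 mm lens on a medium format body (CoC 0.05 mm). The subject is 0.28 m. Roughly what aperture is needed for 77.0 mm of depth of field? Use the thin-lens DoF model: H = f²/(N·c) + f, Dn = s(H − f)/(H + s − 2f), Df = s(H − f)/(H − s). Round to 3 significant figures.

Write h = H − f = f²/(N·c). The thin-lens limits are Dn = s·h/(h + (s−f)) and Df = s·h/(h − (s−f)), so DoF = Df − Dn = 2·s·(s−f)·h / (h² − (s−f)²).
That is a quadratic in h: DoF·h² − 2·s·(s−f)·h − DoF·(s−f)² = 0 ⇒ h = (s−f)·(s + √(s² + DoF²)) / DoF = 240 × (280 + √(280² + 77²)) / 77 = 240 × (280 + 290.395) / 77 ≈ 1777.9 mm.
Then N = f²/(c·h) = 40² / (0.05 × 1777.9) = 1600 / 88.893 ≈ 18.

f/18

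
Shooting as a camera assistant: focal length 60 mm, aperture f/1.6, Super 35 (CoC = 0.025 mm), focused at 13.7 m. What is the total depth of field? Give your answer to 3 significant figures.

Hyperfocal distance H = f²/(N·c) + f = 60²/(1.6 × 0.025) + 60 = 3600/0.04 + 60 ≈ 90060.0 mm ≈ 90.06 m.
Near limit Dn = s·(H − f)/(H + s − 2f) = 13700 × (90060.0 − 60) / (90060.0 + 13700 − 2 × 60) = 13700 × 90000.0 / 103640.0 ≈ 11897.0 mm.
Far limit Df = s·(H − f)/(H − s) = 13700 × (90060.0 − 60) / (90060.0 − 13700) = 13700 × 90000.0 / 76360.0 ≈ 16147.2 mm.
Depth of field = Df − Dn = 16147.2 − 11897.0 ≈ 4250.2 mm ≈ 4.25 m.

4.25 m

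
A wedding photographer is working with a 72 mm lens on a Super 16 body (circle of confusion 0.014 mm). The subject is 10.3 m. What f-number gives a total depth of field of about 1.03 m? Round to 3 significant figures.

Write h = H − f = f²/(N·c). The thin-lens limits are Dn = s·h/(h + (s−f)) and Df = s·h/(h − (s−f)), so DoF = Df − Dn = 2·s·(s−f)·h / (h² − (s−f)²).
That is a quadratic in h: DoF·h² − 2·s·(s−f)·h − DoF·(s−f)² = 0 ⇒ h = (s−f)·(s + √(s² + DoF²)) / DoF = 10228 × (10300 + √(10300² + 1030²)) / 1030 = 10228 × (10300 + 10351.4) / 1030 ≈ 205070 mm.
Then N = f²/(c·h) = 72² / (0.014 × 205070) = 5184 / 2871.0 ≈ 1.81.

f/1.81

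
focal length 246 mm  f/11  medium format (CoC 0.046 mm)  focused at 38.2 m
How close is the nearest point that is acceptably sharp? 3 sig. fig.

Hyperfocal distance H = f²/(N·c) + f = 246²/(11 × 0.046) + 246 = 60516/0.506 + 246 ≈ 119842.8 mm ≈ 119.8 m.
Near limit Dn = s·(H − f)/(H + s − 2f) = 38200 × (119842.8 − 246) / (119842.8 + 38200 − 2 × 246) = 38200 × 119596.8 / 157550.8 ≈ 28998 mm ≈ 29.0 m.

29.0 m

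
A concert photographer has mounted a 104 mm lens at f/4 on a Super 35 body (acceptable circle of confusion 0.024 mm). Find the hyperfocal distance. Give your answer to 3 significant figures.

Hyperfocal distance H = f²/(N·c) + f = 104²/(4 × 0.024) + 104 = 10816/0.096 + 104 ≈ 112770.7 mm ≈ 113 m.

113 m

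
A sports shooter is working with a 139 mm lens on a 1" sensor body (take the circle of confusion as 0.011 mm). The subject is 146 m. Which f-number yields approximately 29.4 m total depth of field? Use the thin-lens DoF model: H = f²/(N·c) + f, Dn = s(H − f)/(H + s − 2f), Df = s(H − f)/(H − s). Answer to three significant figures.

f/1.20

Write h = H − f = f²/(N·c). The thin-lens limits are Dn = s·h/(h + (s−f)) and Df = s·h/(h − (s−f)), so DoF = Df − Dn = 2·s·(s−f)·h / (h² − (s−f)²).
That is a quadratic in h: DoF·h² − 2·s·(s−f)·h − DoF·(s−f)² = 0 ⇒ h = (s−f)·(s + √(s² + DoF²)) / DoF = 145861 × (146000 + √(146000² + 29400²)) / 29400 = 145861 × (146000 + 148931) / 29400 ≈ 1463228 mm.
Then N = f²/(c·h) = 139² / (0.011 × 1463228) = 19321 / 16096 ≈ 1.20.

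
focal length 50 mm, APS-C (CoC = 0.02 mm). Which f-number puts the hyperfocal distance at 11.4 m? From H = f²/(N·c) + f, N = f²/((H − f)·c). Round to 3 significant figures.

f/11

Rearrange H = f²/(N·c) + f for N: N = f² / ((H − f)·c).
N = 50² / ((11400 − 50) × 0.02) = 2500 / 227.0 ≈ 11.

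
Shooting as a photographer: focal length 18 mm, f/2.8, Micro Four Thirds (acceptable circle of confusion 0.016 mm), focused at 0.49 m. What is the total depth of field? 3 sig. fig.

Hyperfocal distance H = f²/(N·c) + f = 18²/(2.8 × 0.016) + 18 = 324/0.0448 + 18 ≈ 7250.1 mm ≈ 7.250 m.
Near limit Dn = s·(H − f)/(H + s − 2f) = 490 × (7250.1 − 18) / (7250.1 + 490 − 2 × 18) = 490 × 7232.1 / 7704.1 ≈ 459.980 mm.
Far limit Df = s·(H − f)/(H − s) = 490 × (7250.1 − 18) / (7250.1 − 490) = 490 × 7232.1 / 6760.1 ≈ 524.212 mm.
Depth of field = Df − Dn = 524.212 − 459.980 ≈ 64.232 mm.

64.2 mm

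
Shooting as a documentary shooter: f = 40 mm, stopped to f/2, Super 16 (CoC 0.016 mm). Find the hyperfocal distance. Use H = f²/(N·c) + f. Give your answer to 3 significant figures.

50.0 m

Hyperfocal distance H = f²/(N·c) + f = 40²/(2 × 0.016) + 40 = 1600/0.032 + 40 ≈ 50040.0 mm ≈ 50.0 m.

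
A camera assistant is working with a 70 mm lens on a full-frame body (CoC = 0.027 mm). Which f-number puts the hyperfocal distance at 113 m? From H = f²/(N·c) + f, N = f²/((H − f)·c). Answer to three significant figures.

f/1.61

Rearrange H = f²/(N·c) + f for N: N = f² / ((H − f)·c).
N = 70² / ((113000 − 70) × 0.027) = 4900 / 3049 ≈ 1.61.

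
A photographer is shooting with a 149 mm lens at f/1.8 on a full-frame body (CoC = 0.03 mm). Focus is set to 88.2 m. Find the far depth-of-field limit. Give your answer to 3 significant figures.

112 m

Hyperfocal distance H = f²/(N·c) + f = 149²/(1.8 × 0.03) + 149 = 22201/0.054 + 149 ≈ 411278.6 mm ≈ 411.3 m.
Far limit Df = s·(H − f)/(H − s) = 88200 × (411278.6 − 149) / (411278.6 − 88200) = 88200 × 411129.6 / 323078.6 ≈ 112238 mm ≈ 112 m.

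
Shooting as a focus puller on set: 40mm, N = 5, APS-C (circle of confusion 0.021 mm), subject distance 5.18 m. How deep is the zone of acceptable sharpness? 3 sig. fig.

Hyperfocal distance H = f²/(N·c) + f = 40²/(5 × 0.021) + 40 = 1600/0.105 + 40 ≈ 15278.1 mm ≈ 15.28 m.
Near limit Dn = s·(H − f)/(H + s − 2f) = 5180 × (15278.1 − 40) / (15278.1 + 5180 − 2 × 40) = 5180 × 15238.1 / 20378.1 ≈ 3873.4 mm.
Far limit Df = s·(H − f)/(H − s) = 5180 × (15278.1 − 40) / (15278.1 − 5180) = 5180 × 15238.1 / 10098.1 ≈ 7816.7 mm.
Depth of field = Df − Dn = 7816.7 − 3873.4 ≈ 3943.3 mm ≈ 3.94 m.

3.94 m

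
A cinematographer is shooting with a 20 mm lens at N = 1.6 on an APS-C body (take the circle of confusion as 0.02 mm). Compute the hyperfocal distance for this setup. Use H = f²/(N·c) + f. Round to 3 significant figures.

Hyperfocal distance H = f²/(N·c) + f = 20²/(1.6 × 0.02) + 20 = 400/0.032 + 20 ≈ 12520.0 mm ≈ 12.5 m.

12.5 m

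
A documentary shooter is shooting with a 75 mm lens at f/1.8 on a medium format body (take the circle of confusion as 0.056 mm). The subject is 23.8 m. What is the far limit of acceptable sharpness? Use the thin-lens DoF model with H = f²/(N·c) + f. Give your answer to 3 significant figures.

41.4 m

Hyperfocal distance H = f²/(N·c) + f = 75²/(1.8 × 0.056) + 75 = 5625/0.1008 + 75 ≈ 55878.6 mm ≈ 55.88 m.
Far limit Df = s·(H − f)/(H − s) = 23800 × (55878.6 − 75) / (55878.6 − 23800) = 23800 × 55803.6 / 32078.6 ≈ 41402 mm ≈ 41.4 m.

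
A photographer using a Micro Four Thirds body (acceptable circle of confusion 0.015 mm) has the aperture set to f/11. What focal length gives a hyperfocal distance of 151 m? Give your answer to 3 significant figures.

158 mm

From H = f²/(N·c) + f, with f ≪ H: f ≈ √(H·N·c) = √(151000 × 11 × 0.015) = √24915 ≈ 157.8 mm.
The +f correction barely moves this — solving exactly, f² + N·c·f − N·c·H = 0 ⇒ f = (−N·c + √((N·c)² + 4·N·c·H))/2 = (−0.165 + √99660)/2 ≈ 157.76 mm, so f ≈ 158 mm.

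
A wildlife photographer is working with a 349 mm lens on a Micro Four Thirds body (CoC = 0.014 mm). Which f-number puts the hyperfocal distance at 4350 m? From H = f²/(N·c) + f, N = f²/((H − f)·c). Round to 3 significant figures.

Rearrange H = f²/(N·c) + f for N: N = f² / ((H − f)·c).
N = 349² / ((4350000 − 349) × 0.014) = 121801 / 60895 ≈ 2.00.

f/2.00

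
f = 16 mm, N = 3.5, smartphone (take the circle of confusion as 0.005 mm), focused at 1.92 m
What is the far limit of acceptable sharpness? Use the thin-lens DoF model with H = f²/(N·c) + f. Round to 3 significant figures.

2.21 m

Hyperfocal distance H = f²/(N·c) + f = 16²/(3.5 × 0.005) + 16 = 256/0.0175 + 16 ≈ 14644.6 mm ≈ 14.64 m.
Far limit Df = s·(H − f)/(H − s) = 1920 × (14644.6 − 16) / (14644.6 − 1920) = 1920 × 14628.6 / 12724.6 ≈ 2207.3 mm ≈ 2.21 m.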